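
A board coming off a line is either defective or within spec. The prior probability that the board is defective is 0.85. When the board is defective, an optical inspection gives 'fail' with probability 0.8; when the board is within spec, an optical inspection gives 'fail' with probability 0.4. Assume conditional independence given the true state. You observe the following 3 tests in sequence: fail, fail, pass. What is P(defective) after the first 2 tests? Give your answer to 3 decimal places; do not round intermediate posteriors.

0.958

Apply Bayes' rule sequentially, carrying P(defective) forward.
After 'fail': P(defective) = 0.8·0.8500 / (0.8·0.8500 + 0.4·0.1500) ≈ 0.9189
After 'fail': P(defective) = 0.8·0.9189 / (0.8·0.9189 + 0.4·0.0811) ≈ 0.9577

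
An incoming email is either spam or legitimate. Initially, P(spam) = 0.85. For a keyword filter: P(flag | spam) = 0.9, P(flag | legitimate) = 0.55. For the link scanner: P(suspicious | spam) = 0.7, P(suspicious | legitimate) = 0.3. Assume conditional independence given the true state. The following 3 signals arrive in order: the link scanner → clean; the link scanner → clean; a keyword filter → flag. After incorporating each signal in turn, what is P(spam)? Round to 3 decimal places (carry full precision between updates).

Apply Bayes' rule sequentially, carrying P(spam) forward.
After the link scanner='clean': P(spam) = 0.3·0.8500 / (0.3·0.8500 + 0.7·0.1500) ≈ 0.7083
After the link scanner='clean': P(spam) = 0.3·0.7083 / (0.3·0.7083 + 0.7·0.2917) ≈ 0.5100
After a keyword filter='flag': P(spam) = 0.9·0.5100 / (0.9·0.5100 + 0.55·0.4900) ≈ 0.6301

0.630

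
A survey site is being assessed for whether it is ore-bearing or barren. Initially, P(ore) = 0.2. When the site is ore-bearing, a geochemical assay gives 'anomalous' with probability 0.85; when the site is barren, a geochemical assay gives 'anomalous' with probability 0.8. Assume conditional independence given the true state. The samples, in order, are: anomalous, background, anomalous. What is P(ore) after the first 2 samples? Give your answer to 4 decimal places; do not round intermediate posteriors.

0.1661

After 'anomalous': P(ore) = 0.85·0.2000 / (0.85·0.2000 + 0.8·0.8000) ≈ 0.2099
After 'background': P(ore) = 0.15·0.2099 / (0.15·0.2099 + 0.2·0.7901) ≈ 0.1661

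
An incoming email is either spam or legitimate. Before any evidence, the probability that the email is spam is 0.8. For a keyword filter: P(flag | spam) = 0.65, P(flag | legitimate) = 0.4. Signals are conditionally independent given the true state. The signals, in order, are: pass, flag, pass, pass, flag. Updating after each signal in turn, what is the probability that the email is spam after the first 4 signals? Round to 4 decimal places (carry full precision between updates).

0.5634

Apply Bayes' rule sequentially, carrying P(spam) forward.
After 'pass': P(spam) = 0.35·0.8000 / (0.35·0.8000 + 0.6·0.2000) ≈ 0.7000
After 'flag': P(spam) = 0.65·0.7000 / (0.65·0.7000 + 0.4·0.3000) ≈ 0.7913
After 'pass': P(spam) = 0.35·0.7913 / (0.35·0.7913 + 0.6·0.2087) ≈ 0.6886
After 'pass': P(spam) = 0.35·0.6886 / (0.35·0.6886 + 0.6·0.3114) ≈ 0.5634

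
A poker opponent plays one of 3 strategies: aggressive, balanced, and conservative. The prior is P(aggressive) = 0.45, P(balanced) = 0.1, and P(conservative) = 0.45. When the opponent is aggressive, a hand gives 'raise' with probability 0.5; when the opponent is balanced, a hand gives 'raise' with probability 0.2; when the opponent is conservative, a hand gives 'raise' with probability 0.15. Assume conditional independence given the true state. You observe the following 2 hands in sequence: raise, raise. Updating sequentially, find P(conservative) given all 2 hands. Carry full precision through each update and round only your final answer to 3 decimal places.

After 'raise': normaliser = 0.5·0.4500 + 0.2·0.1000 + 0.15·0.4500; P(aggressive) ≈ 0.7200, P(balanced) ≈ 0.0640, P(conservative) ≈ 0.2160
After 'raise': normaliser = 0.5·0.7200 + 0.2·0.0640 + 0.15·0.2160; P(aggressive) ≈ 0.8885, P(balanced) ≈ 0.0316, P(conservative) ≈ 0.0800

0.080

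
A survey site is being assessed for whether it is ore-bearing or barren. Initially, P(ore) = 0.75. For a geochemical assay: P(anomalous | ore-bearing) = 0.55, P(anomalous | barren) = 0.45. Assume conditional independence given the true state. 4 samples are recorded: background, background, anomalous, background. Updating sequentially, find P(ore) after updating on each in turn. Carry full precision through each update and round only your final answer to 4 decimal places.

Each posterior becomes the prior for the next update.
After 'background': P(ore) = 0.45·0.7500 / (0.45·0.7500 + 0.55·0.2500) ≈ 0.7105
After 'background': P(ore) = 0.45·0.7105 / (0.45·0.7105 + 0.55·0.2895) ≈ 0.6676
After 'anomalous': P(ore) = 0.55·0.6676 / (0.55·0.6676 + 0.45·0.3324) ≈ 0.7105
After 'background': P(ore) = 0.45·0.7105 / (0.45·0.7105 + 0.55·0.2895) ≈ 0.6676

0.6676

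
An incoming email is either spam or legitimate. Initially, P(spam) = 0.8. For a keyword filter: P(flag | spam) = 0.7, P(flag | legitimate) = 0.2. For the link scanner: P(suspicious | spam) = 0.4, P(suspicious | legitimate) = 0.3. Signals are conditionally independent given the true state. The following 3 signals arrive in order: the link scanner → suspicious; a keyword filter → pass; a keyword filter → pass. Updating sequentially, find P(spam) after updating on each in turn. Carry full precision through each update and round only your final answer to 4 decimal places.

0.4286

After the link scanner='suspicious': P(spam) = 0.4·0.8000 / (0.4·0.8000 + 0.3·0.2000) ≈ 0.8421
After a keyword filter='pass': P(spam) = 0.3·0.8421 / (0.3·0.8421 + 0.8·0.1579) ≈ 0.6667
After a keyword filter='pass': P(spam) = 0.3·0.6667 / (0.3·0.6667 + 0.8·0.3333) ≈ 0.4286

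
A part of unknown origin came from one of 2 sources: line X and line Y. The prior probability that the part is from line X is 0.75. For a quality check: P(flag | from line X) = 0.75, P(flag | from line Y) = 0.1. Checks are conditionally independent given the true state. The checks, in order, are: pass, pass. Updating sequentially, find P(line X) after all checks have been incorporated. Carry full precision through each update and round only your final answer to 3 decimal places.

Each posterior becomes the prior for the next update.
After 'pass': P(line X) = 0.25·0.7500 / (0.25·0.7500 + 0.9·0.2500) ≈ 0.4545
After 'pass': P(line X) = 0.25·0.4545 / (0.25·0.4545 + 0.9·0.5455) ≈ 0.1880

0.188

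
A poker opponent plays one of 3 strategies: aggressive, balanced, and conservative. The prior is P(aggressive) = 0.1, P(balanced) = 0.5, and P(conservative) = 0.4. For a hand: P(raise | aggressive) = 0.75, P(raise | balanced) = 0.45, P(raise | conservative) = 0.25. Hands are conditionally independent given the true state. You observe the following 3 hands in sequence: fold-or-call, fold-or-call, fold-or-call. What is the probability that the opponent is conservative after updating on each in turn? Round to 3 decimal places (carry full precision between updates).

0.666

After 'fold-or-call': normaliser = 0.25·0.1000 + 0.55·0.5000 + 0.75·0.4000; P(aggressive) ≈ 0.0417, P(balanced) ≈ 0.4583, P(conservative) ≈ 0.5000
After 'fold-or-call': normaliser = 0.25·0.0417 + 0.55·0.4583 + 0.75·0.5000; P(aggressive) ≈ 0.0163, P(balanced) ≈ 0.3954, P(conservative) ≈ 0.5882
After 'fold-or-call': normaliser = 0.25·0.0163 + 0.55·0.3954 + 0.75·0.5882; P(aggressive) ≈ 0.0062, P(balanced) ≈ 0.3282, P(conservative) ≈ 0.6657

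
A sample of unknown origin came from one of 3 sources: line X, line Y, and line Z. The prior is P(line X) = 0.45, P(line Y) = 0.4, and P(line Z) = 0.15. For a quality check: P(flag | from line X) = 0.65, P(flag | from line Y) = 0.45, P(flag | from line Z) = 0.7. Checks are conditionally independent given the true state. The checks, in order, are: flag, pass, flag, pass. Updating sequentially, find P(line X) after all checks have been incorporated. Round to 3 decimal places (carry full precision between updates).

0.428

After 'flag': normaliser = 0.65·0.4500 + 0.45·0.4000 + 0.7·0.1500; P(line X) ≈ 0.5065, P(line Y) ≈ 0.3117, P(line Z) ≈ 0.1818
After 'pass': normaliser = 0.35·0.5065 + 0.55·0.3117 + 0.3·0.1818; P(line X) ≈ 0.4396, P(line Y) ≈ 0.4251, P(line Z) ≈ 0.1353
After 'flag': normaliser = 0.65·0.4396 + 0.45·0.4251 + 0.7·0.1353; P(line X) ≈ 0.4998, P(line Y) ≈ 0.3346, P(line Z) ≈ 0.1656
After 'pass': normaliser = 0.35·0.4998 + 0.55·0.3346 + 0.3·0.1656; P(line X) ≈ 0.4281, P(line Y) ≈ 0.4503, P(line Z) ≈ 0.1216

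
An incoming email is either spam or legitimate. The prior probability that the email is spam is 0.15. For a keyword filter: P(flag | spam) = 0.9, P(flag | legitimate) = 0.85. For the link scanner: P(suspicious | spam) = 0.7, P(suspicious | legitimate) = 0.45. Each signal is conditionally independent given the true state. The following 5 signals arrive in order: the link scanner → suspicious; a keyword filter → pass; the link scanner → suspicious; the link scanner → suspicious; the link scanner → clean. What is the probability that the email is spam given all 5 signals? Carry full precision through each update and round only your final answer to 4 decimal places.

0.1946

Each posterior becomes the prior for the next update.
After the link scanner='suspicious': P(spam) = 0.7·0.1500 / (0.7·0.1500 + 0.45·0.8500) ≈ 0.2154
After a keyword filter='pass': P(spam) = 0.1·0.2154 / (0.1·0.2154 + 0.15·0.7846) ≈ 0.1547
After the link scanner='suspicious': P(spam) = 0.7·0.1547 / (0.7·0.1547 + 0.45·0.8453) ≈ 0.2216
After the link scanner='suspicious': P(spam) = 0.7·0.2216 / (0.7·0.2216 + 0.45·0.7784) ≈ 0.3069
After the link scanner='clean': P(spam) = 0.3·0.3069 / (0.3·0.3069 + 0.55·0.6931) ≈ 0.1946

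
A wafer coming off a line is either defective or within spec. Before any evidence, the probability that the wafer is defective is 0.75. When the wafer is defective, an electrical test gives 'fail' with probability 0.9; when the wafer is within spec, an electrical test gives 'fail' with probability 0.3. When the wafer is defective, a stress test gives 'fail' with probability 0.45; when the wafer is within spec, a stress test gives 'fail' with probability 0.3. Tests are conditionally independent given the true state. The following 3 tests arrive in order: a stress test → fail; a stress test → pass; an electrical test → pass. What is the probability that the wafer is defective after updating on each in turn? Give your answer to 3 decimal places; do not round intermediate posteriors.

0.336

After a stress test='fail': P(defective) = 0.45·0.7500 / (0.45·0.7500 + 0.3·0.2500) ≈ 0.8182
After a stress test='pass': P(defective) = 0.55·0.8182 / (0.55·0.8182 + 0.7·0.1818) ≈ 0.7795
After an electrical test='pass': P(defective) = 0.1·0.7795 / (0.1·0.7795 + 0.7·0.2205) ≈ 0.3356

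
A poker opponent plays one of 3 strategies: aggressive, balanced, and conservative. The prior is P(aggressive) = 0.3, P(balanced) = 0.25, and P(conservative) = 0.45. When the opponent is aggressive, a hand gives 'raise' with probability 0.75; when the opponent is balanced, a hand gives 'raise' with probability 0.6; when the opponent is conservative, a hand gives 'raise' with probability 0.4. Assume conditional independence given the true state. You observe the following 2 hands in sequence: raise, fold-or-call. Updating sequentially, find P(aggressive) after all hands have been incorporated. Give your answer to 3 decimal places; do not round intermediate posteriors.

Each posterior becomes the prior for the next update.
After 'raise': normaliser = 0.75·0.3000 + 0.6·0.2500 + 0.4·0.4500; P(aggressive) ≈ 0.4054, P(balanced) ≈ 0.2703, P(conservative) ≈ 0.3243
After 'fold-or-call': normaliser = 0.25·0.4054 + 0.4·0.2703 + 0.6·0.3243; P(aggressive) ≈ 0.2508, P(balanced) ≈ 0.2676, P(conservative) ≈ 0.4816

0.251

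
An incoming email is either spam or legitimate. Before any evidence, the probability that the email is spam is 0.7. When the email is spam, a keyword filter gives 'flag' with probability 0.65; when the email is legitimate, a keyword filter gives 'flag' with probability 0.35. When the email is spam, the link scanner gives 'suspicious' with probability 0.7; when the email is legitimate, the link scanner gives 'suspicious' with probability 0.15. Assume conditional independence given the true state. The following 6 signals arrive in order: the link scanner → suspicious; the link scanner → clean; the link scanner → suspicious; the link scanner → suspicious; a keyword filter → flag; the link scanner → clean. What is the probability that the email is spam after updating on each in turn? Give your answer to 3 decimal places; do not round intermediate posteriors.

After the link scanner='suspicious': P(spam) = 0.7·0.7000 / (0.7·0.7000 + 0.15·0.3000) ≈ 0.9159
After the link scanner='clean': P(spam) = 0.3·0.9159 / (0.3·0.9159 + 0.85·0.0841) ≈ 0.7935
After the link scanner='suspicious': P(spam) = 0.7·0.7935 / (0.7·0.7935 + 0.15·0.2065) ≈ 0.9472
After the link scanner='suspicious': P(spam) = 0.7·0.9472 / (0.7·0.9472 + 0.15·0.0528) ≈ 0.9882
After a keyword filter='flag': P(spam) = 0.65·0.9882 / (0.65·0.9882 + 0.35·0.0118) ≈ 0.9936
After the link scanner='clean': P(spam) = 0.3·0.9936 / (0.3·0.9936 + 0.85·0.0064) ≈ 0.9821

0.982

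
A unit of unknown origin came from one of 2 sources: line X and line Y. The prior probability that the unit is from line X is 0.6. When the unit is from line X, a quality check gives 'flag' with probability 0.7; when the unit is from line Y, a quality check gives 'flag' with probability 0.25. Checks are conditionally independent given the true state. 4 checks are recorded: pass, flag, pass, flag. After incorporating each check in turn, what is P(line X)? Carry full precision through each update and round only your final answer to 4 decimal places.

0.6530

After 'pass': P(line X) = 0.3·0.6000 / (0.3·0.6000 + 0.75·0.4000) ≈ 0.3750
After 'flag': P(line X) = 0.7·0.3750 / (0.7·0.3750 + 0.25·0.6250) ≈ 0.6269
After 'pass': P(line X) = 0.3·0.6269 / (0.3·0.6269 + 0.75·0.3731) ≈ 0.4019
After 'flag': P(line X) = 0.7·0.4019 / (0.7·0.4019 + 0.25·0.5981) ≈ 0.6530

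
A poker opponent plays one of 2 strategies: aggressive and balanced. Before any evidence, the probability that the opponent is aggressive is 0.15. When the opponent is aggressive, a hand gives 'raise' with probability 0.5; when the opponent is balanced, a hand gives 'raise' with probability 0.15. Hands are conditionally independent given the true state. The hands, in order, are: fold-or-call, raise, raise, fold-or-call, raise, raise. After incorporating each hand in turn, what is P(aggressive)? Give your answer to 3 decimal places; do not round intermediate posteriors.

0.883

After 'fold-or-call': P(aggressive) = 0.5·0.1500 / (0.5·0.1500 + 0.85·0.8500) ≈ 0.0940
After 'raise': P(aggressive) = 0.5·0.0940 / (0.5·0.0940 + 0.15·0.9060) ≈ 0.2571
After 'raise': P(aggressive) = 0.5·0.2571 / (0.5·0.2571 + 0.15·0.7429) ≈ 0.5356
After 'fold-or-call': P(aggressive) = 0.5·0.5356 / (0.5·0.5356 + 0.85·0.4644) ≈ 0.4042
After 'raise': P(aggressive) = 0.5·0.4042 / (0.5·0.4042 + 0.15·0.5958) ≈ 0.6934
After 'raise': P(aggressive) = 0.5·0.6934 / (0.5·0.6934 + 0.15·0.3066) ≈ 0.8829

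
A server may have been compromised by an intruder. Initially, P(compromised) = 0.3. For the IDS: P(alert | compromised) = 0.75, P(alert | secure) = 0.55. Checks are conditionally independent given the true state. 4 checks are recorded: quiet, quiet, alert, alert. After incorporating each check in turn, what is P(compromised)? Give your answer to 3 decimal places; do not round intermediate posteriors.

0.197

Each posterior becomes the prior for the next update.
After 'quiet': P(compromised) = 0.25·0.3000 / (0.25·0.3000 + 0.45·0.7000) ≈ 0.1923
After 'quiet': P(compromised) = 0.25·0.1923 / (0.25·0.1923 + 0.45·0.8077) ≈ 0.1168
After 'alert': P(compromised) = 0.75·0.1168 / (0.75·0.1168 + 0.55·0.8832) ≈ 0.1528
After 'alert': P(compromised) = 0.75·0.1528 / (0.75·0.1528 + 0.55·0.8472) ≈ 0.1974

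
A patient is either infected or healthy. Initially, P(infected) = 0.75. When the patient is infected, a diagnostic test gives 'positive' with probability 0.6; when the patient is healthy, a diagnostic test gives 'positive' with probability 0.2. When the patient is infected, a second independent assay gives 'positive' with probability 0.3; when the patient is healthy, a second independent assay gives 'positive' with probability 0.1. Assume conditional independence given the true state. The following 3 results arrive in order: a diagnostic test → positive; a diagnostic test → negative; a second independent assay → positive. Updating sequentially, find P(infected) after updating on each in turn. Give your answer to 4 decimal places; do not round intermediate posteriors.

Apply Bayes' rule sequentially, carrying P(infected) forward.
After a diagnostic test='positive': P(infected) = 0.6·0.7500 / (0.6·0.7500 + 0.2·0.2500) ≈ 0.9000
After a diagnostic test='negative': P(infected) = 0.4·0.9000 / (0.4·0.9000 + 0.8·0.1000) ≈ 0.8182
After a second independent assay='positive': P(infected) = 0.3·0.8182 / (0.3·0.8182 + 0.1·0.1818) ≈ 0.9310

0.9310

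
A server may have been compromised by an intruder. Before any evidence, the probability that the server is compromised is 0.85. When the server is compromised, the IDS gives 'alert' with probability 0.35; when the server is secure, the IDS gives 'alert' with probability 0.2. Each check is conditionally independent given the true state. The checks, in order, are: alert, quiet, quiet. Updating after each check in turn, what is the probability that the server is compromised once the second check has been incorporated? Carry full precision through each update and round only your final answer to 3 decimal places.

0.890

After 'alert': P(compromised) = 0.35·0.8500 / (0.35·0.8500 + 0.2·0.1500) ≈ 0.9084
After 'quiet': P(compromised) = 0.65·0.9084 / (0.65·0.9084 + 0.8·0.0916) ≈ 0.8896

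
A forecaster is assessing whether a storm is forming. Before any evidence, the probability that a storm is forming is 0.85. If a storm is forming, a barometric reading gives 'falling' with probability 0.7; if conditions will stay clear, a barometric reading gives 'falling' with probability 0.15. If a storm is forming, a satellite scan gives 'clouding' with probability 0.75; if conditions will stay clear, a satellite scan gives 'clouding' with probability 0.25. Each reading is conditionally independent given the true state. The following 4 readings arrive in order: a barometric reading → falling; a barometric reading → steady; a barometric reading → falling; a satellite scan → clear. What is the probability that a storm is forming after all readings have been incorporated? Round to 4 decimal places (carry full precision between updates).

0.9356

After a barometric reading='falling': P(storm) = 0.7·0.8500 / (0.7·0.8500 + 0.15·0.1500) ≈ 0.9636
After a barometric reading='steady': P(storm) = 0.3·0.9636 / (0.3·0.9636 + 0.85·0.0364) ≈ 0.9032
After a barometric reading='falling': P(storm) = 0.7·0.9032 / (0.7·0.9032 + 0.15·0.0968) ≈ 0.9776
After a satellite scan='clear': P(storm) = 0.25·0.9776 / (0.25·0.9776 + 0.75·0.0224) ≈ 0.9356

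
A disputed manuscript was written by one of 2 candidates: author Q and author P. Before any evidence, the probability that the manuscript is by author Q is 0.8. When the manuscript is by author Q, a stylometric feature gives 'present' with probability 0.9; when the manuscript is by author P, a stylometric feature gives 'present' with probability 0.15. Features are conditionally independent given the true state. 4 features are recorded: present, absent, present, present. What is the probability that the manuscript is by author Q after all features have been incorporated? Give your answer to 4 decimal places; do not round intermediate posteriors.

0.9903

After 'present': P(author Q) = 0.9·0.8000 / (0.9·0.8000 + 0.15·0.2000) ≈ 0.9600
After 'absent': P(author Q) = 0.1·0.9600 / (0.1·0.9600 + 0.85·0.0400) ≈ 0.7385
After 'present': P(author Q) = 0.9·0.7385 / (0.9·0.7385 + 0.15·0.2615) ≈ 0.9443
After 'present': P(author Q) = 0.9·0.9443 / (0.9·0.9443 + 0.15·0.0557) ≈ 0.9903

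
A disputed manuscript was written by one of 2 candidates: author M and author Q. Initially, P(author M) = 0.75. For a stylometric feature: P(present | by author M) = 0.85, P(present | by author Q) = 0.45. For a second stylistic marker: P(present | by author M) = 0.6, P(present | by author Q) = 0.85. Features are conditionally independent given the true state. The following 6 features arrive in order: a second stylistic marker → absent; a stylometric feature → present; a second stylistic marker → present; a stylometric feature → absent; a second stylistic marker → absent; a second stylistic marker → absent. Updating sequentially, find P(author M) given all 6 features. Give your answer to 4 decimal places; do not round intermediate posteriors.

0.9539

After a second stylistic marker='absent': P(author M) = 0.4·0.7500 / (0.4·0.7500 + 0.15·0.2500) ≈ 0.8889
After a stylometric feature='present': P(author M) = 0.85·0.8889 / (0.85·0.8889 + 0.45·0.1111) ≈ 0.9379
After a second stylistic marker='present': P(author M) = 0.6·0.9379 / (0.6·0.9379 + 0.85·0.0621) ≈ 0.9143
After a stylometric feature='absent': P(author M) = 0.15·0.9143 / (0.15·0.9143 + 0.55·0.0857) ≈ 0.7442
After a second stylistic marker='absent': P(author M) = 0.4·0.7442 / (0.4·0.7442 + 0.15·0.2558) ≈ 0.8858
After a second stylistic marker='absent': P(author M) = 0.4·0.8858 / (0.4·0.8858 + 0.15·0.1142) ≈ 0.9539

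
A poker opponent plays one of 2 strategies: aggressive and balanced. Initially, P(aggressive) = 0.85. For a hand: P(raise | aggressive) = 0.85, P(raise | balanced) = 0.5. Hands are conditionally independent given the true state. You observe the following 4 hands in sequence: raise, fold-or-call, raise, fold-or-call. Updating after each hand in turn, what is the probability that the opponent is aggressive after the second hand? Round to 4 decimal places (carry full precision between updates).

0.7429

After 'raise': P(aggressive) = 0.85·0.8500 / (0.85·0.8500 + 0.5·0.1500) ≈ 0.9060
After 'fold-or-call': P(aggressive) = 0.15·0.9060 / (0.15·0.9060 + 0.5·0.0940) ≈ 0.7429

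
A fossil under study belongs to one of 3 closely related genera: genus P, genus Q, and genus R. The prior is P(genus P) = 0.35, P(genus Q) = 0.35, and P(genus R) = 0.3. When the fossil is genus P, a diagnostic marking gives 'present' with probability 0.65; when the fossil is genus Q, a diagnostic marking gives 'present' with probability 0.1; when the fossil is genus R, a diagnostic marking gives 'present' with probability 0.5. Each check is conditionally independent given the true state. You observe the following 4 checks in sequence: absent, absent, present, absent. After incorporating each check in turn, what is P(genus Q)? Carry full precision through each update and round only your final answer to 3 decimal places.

After 'absent': normaliser = 0.35·0.3500 + 0.9·0.3500 + 0.5·0.3000; P(genus P) ≈ 0.2085, P(genus Q) ≈ 0.5362, P(genus R) ≈ 0.2553
After 'absent': normaliser = 0.35·0.2085 + 0.9·0.5362 + 0.5·0.2553; P(genus P) ≈ 0.1068, P(genus Q) ≈ 0.7063, P(genus R) ≈ 0.1869
After 'present': normaliser = 0.65·0.1068 + 0.1·0.7063 + 0.5·0.1869; P(genus P) ≈ 0.2974, P(genus Q) ≈ 0.3025, P(genus R) ≈ 0.4001
After 'absent': normaliser = 0.35·0.2974 + 0.9·0.3025 + 0.5·0.4001; P(genus P) ≈ 0.1806, P(genus Q) ≈ 0.4723, P(genus R) ≈ 0.3471

0.472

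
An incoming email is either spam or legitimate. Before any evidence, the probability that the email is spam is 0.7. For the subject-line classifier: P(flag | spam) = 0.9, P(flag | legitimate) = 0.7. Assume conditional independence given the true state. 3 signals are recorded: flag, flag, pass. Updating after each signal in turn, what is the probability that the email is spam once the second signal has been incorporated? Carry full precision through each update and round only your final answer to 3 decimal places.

Each posterior becomes the prior for the next update.
After 'flag': P(spam) = 0.9·0.7000 / (0.9·0.7000 + 0.7·0.3000) ≈ 0.7500
After 'flag': P(spam) = 0.9·0.7500 / (0.9·0.7500 + 0.7·0.2500) ≈ 0.7941

0.794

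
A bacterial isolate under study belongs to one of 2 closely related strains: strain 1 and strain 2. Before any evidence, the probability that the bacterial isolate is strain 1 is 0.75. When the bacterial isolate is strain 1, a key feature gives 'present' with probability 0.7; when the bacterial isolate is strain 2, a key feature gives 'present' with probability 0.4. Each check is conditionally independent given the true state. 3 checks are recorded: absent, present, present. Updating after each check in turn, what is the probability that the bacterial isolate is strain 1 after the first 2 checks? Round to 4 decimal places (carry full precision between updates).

After 'absent': P(strain 1) = 0.3·0.7500 / (0.3·0.7500 + 0.6·0.2500) ≈ 0.6000
After 'present': P(strain 1) = 0.7·0.6000 / (0.7·0.6000 + 0.4·0.4000) ≈ 0.7241

0.7241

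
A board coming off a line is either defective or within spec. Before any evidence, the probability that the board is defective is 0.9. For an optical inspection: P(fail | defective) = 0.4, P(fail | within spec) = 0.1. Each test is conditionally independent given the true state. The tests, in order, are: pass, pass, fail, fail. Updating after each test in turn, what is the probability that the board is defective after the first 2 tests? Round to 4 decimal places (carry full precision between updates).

After 'pass': P(defective) = 0.6·0.9000 / (0.6·0.9000 + 0.9·0.1000) ≈ 0.8571
After 'pass': P(defective) = 0.6·0.8571 / (0.6·0.8571 + 0.9·0.1429) ≈ 0.8000

0.8000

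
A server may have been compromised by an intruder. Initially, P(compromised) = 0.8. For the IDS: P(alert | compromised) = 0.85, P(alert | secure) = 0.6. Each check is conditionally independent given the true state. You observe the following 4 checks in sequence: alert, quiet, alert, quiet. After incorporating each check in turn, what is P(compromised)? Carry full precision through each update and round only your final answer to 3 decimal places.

0.530

After 'alert': P(compromised) = 0.85·0.8000 / (0.85·0.8000 + 0.6·0.2000) ≈ 0.8500
After 'quiet': P(compromised) = 0.15·0.8500 / (0.15·0.8500 + 0.4·0.1500) ≈ 0.6800
After 'alert': P(compromised) = 0.85·0.6800 / (0.85·0.6800 + 0.6·0.3200) ≈ 0.7506
After 'quiet': P(compromised) = 0.15·0.7506 / (0.15·0.7506 + 0.4·0.2494) ≈ 0.5303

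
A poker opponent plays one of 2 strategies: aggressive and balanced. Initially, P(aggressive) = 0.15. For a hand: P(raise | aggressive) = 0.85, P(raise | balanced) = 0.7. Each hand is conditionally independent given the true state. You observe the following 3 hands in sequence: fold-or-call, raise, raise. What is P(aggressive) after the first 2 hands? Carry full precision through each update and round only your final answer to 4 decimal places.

After 'fold-or-call': P(aggressive) = 0.15·0.1500 / (0.15·0.1500 + 0.3·0.8500) ≈ 0.0811
After 'raise': P(aggressive) = 0.85·0.0811 / (0.85·0.0811 + 0.7·0.9189) ≈ 0.0968

0.0968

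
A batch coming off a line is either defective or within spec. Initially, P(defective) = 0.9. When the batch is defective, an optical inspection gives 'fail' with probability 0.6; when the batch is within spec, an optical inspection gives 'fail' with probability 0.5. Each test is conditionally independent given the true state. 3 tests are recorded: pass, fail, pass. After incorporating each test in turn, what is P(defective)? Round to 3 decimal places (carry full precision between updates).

0.874

After 'pass': P(defective) = 0.4·0.9000 / (0.4·0.9000 + 0.5·0.1000) ≈ 0.8780
After 'fail': P(defective) = 0.6·0.8780 / (0.6·0.8780 + 0.5·0.1220) ≈ 0.8963
After 'pass': P(defective) = 0.4·0.8963 / (0.4·0.8963 + 0.5·0.1037) ≈ 0.8736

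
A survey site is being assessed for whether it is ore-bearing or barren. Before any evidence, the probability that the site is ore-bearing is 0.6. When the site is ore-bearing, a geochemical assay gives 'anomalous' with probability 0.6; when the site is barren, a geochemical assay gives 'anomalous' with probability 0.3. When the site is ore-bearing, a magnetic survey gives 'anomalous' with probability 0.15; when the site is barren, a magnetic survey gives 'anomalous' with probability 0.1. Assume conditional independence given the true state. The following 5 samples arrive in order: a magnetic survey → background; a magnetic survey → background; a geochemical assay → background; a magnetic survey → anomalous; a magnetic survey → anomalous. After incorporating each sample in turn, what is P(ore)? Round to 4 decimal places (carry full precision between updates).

0.6324

After a magnetic survey='background': P(ore) = 0.85·0.6000 / (0.85·0.6000 + 0.9·0.4000) ≈ 0.5862
After a magnetic survey='background': P(ore) = 0.85·0.5862 / (0.85·0.5862 + 0.9·0.4138) ≈ 0.5723
After a geochemical assay='background': P(ore) = 0.4·0.5723 / (0.4·0.5723 + 0.7·0.4277) ≈ 0.4333
After a magnetic survey='anomalous': P(ore) = 0.15·0.4333 / (0.15·0.4333 + 0.1·0.5667) ≈ 0.5342
After a magnetic survey='anomalous': P(ore) = 0.15·0.5342 / (0.15·0.5342 + 0.1·0.4658) ≈ 0.6324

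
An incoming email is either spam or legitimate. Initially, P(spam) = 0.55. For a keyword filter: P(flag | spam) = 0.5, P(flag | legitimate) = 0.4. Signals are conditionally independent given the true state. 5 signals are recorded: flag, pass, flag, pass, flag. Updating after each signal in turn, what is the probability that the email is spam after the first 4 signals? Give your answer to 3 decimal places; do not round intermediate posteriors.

After 'flag': P(spam) = 0.5·0.5500 / (0.5·0.5500 + 0.4·0.4500) ≈ 0.6044
After 'pass': P(spam) = 0.5·0.6044 / (0.5·0.6044 + 0.6·0.3956) ≈ 0.5601
After 'flag': P(spam) = 0.5·0.5601 / (0.5·0.5601 + 0.4·0.4399) ≈ 0.6141
After 'pass': P(spam) = 0.5·0.6141 / (0.5·0.6141 + 0.6·0.3859) ≈ 0.5701

0.570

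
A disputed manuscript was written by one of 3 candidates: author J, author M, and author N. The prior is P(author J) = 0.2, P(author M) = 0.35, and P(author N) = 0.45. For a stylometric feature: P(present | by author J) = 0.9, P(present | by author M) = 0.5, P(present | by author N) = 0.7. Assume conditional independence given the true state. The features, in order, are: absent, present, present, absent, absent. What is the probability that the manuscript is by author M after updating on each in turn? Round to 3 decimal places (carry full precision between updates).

After 'absent': normaliser = 0.1·0.2000 + 0.5·0.3500 + 0.3·0.4500; P(author J) ≈ 0.0606, P(author M) ≈ 0.5303, P(author N) ≈ 0.4091
After 'present': normaliser = 0.9·0.0606 + 0.5·0.5303 + 0.7·0.4091; P(author J) ≈ 0.0900, P(author M) ≈ 0.4375, P(author N) ≈ 0.4725
After 'present': normaliser = 0.9·0.0900 + 0.5·0.4375 + 0.7·0.4725; P(author J) ≈ 0.1285, P(author M) ≈ 0.3469, P(author N) ≈ 0.5246
After 'absent': normaliser = 0.1·0.1285 + 0.5·0.3469 + 0.3·0.5246; P(author J) ≈ 0.0374, P(author M) ≈ 0.5047, P(author N) ≈ 0.4579
After 'absent': normaliser = 0.1·0.0374 + 0.5·0.5047 + 0.3·0.4579; P(author J) ≈ 0.0095, P(author M) ≈ 0.6414, P(author N) ≈ 0.3491

0.641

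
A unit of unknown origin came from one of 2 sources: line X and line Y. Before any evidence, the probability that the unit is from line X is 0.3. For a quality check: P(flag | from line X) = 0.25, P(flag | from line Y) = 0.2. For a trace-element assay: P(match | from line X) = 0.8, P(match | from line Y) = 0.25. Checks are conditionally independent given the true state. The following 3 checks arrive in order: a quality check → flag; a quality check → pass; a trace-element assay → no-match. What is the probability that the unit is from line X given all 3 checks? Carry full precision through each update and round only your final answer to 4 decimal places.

0.1181

After a quality check='flag': P(line X) = 0.25·0.3000 / (0.25·0.3000 + 0.2·0.7000) ≈ 0.3488
After a quality check='pass': P(line X) = 0.75·0.3488 / (0.75·0.3488 + 0.8·0.6512) ≈ 0.3343
After a trace-element assay='no-match': P(line X) = 0.2·0.3343 / (0.2·0.3343 + 0.75·0.6657) ≈ 0.1181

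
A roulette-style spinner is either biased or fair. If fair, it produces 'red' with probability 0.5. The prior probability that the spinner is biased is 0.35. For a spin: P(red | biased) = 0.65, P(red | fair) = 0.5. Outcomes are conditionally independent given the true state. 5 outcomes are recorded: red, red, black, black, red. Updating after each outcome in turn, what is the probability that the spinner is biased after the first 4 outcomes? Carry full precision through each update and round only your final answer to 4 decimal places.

0.3084

After 'red': P(biased) = 0.65·0.3500 / (0.65·0.3500 + 0.5·0.6500) ≈ 0.4118
After 'red': P(biased) = 0.65·0.4118 / (0.65·0.4118 + 0.5·0.5882) ≈ 0.4764
After 'black': P(biased) = 0.35·0.4764 / (0.35·0.4764 + 0.5·0.5236) ≈ 0.3891
After 'black': P(biased) = 0.35·0.3891 / (0.35·0.3891 + 0.5·0.6109) ≈ 0.3084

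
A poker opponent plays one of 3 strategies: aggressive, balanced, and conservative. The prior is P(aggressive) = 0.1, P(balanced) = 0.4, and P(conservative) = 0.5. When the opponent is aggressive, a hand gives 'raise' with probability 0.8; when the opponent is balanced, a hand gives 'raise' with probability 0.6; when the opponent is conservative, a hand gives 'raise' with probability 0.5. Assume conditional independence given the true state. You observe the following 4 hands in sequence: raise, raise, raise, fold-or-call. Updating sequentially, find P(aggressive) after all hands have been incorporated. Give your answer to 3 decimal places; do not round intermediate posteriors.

0.135

After 'raise': normaliser = 0.8·0.1000 + 0.6·0.4000 + 0.5·0.5000; P(aggressive) ≈ 0.1404, P(balanced) ≈ 0.4211, P(conservative) ≈ 0.4386
After 'raise': normaliser = 0.8·0.1404 + 0.6·0.4211 + 0.5·0.4386; P(aggressive) ≈ 0.1922, P(balanced) ≈ 0.4324, P(conservative) ≈ 0.3754
After 'raise': normaliser = 0.8·0.1922 + 0.6·0.4324 + 0.5·0.3754; P(aggressive) ≈ 0.2559, P(balanced) ≈ 0.4318, P(conservative) ≈ 0.3123
After 'fold-or-call': normaliser = 0.2·0.2559 + 0.4·0.4318 + 0.5·0.3123; P(aggressive) ≈ 0.1346, P(balanced) ≈ 0.4544, P(conservative) ≈ 0.4109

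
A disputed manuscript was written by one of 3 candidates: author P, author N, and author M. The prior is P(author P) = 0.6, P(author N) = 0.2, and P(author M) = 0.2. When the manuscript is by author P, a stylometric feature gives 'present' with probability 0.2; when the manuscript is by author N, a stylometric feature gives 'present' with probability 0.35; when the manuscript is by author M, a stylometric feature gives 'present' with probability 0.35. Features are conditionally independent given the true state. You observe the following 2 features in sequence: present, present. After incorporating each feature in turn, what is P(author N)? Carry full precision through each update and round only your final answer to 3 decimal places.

0.336

After 'present': normaliser = 0.2·0.6000 + 0.35·0.2000 + 0.35·0.2000; P(author P) ≈ 0.4615, P(author N) ≈ 0.2692, P(author M) ≈ 0.2692
After 'present': normaliser = 0.2·0.4615 + 0.35·0.2692 + 0.35·0.2692; P(author P) ≈ 0.3288, P(author N) ≈ 0.3356, P(author M) ≈ 0.3356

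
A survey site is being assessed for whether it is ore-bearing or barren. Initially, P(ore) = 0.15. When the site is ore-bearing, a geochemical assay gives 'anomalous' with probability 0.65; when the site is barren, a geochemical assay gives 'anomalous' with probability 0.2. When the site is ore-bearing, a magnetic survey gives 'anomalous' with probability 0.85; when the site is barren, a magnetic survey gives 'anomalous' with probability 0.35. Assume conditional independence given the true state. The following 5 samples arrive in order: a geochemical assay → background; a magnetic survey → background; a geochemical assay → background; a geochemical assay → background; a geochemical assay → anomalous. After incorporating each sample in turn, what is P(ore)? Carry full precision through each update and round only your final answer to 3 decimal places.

0.011

After a geochemical assay='background': P(ore) = 0.35·0.1500 / (0.35·0.1500 + 0.8·0.8500) ≈ 0.0717
After a magnetic survey='background': P(ore) = 0.15·0.0717 / (0.15·0.0717 + 0.65·0.9283) ≈ 0.0175
After a geochemical assay='background': P(ore) = 0.35·0.0175 / (0.35·0.0175 + 0.8·0.9825) ≈ 0.0077
After a geochemical assay='background': P(ore) = 0.35·0.0077 / (0.35·0.0077 + 0.8·0.9923) ≈ 0.0034
After a geochemical assay='anomalous': P(ore) = 0.65·0.0034 / (0.65·0.0034 + 0.2·0.9966) ≈ 0.0110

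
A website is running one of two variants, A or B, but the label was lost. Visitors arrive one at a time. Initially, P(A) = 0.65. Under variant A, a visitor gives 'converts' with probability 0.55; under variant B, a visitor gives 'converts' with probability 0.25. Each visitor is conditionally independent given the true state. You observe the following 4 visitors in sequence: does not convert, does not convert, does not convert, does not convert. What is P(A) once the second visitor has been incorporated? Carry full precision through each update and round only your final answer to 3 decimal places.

Apply Bayes' rule sequentially, carrying P(A) forward.
After 'does not convert': P(A) = 0.45·0.6500 / (0.45·0.6500 + 0.75·0.3500) ≈ 0.5270
After 'does not convert': P(A) = 0.45·0.5270 / (0.45·0.5270 + 0.75·0.4730) ≈ 0.4007

0.401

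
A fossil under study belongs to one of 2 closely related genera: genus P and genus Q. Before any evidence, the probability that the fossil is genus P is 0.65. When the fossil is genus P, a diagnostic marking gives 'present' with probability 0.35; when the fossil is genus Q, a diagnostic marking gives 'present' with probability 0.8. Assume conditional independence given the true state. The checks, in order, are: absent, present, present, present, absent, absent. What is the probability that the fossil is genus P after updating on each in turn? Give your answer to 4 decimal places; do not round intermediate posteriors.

After 'absent': P(genus P) = 0.65·0.6500 / (0.65·0.6500 + 0.2·0.3500) ≈ 0.8579
After 'present': P(genus P) = 0.35·0.8579 / (0.35·0.8579 + 0.8·0.1421) ≈ 0.7253
After 'present': P(genus P) = 0.35·0.7253 / (0.35·0.7253 + 0.8·0.2747) ≈ 0.5360
After 'present': P(genus P) = 0.35·0.5360 / (0.35·0.5360 + 0.8·0.4640) ≈ 0.3357
After 'absent': P(genus P) = 0.65·0.3357 / (0.65·0.3357 + 0.2·0.6643) ≈ 0.6216
After 'absent': P(genus P) = 0.65·0.6216 / (0.65·0.6216 + 0.2·0.3784) ≈ 0.8422

0.8422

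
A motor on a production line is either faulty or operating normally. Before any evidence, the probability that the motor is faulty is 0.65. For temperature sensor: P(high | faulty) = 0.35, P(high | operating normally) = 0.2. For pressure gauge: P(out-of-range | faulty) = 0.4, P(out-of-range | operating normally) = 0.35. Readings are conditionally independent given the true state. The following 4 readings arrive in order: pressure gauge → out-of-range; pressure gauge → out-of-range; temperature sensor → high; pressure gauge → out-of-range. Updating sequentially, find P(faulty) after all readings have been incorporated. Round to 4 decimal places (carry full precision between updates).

After pressure gauge='out-of-range': P(faulty) = 0.4·0.6500 / (0.4·0.6500 + 0.35·0.3500) ≈ 0.6797
After pressure gauge='out-of-range': P(faulty) = 0.4·0.6797 / (0.4·0.6797 + 0.35·0.3203) ≈ 0.7081
After temperature sensor='high': P(faulty) = 0.35·0.7081 / (0.35·0.7081 + 0.2·0.2919) ≈ 0.8093
After pressure gauge='out-of-range': P(faulty) = 0.4·0.8093 / (0.4·0.8093 + 0.35·0.1907) ≈ 0.8291

0.8291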